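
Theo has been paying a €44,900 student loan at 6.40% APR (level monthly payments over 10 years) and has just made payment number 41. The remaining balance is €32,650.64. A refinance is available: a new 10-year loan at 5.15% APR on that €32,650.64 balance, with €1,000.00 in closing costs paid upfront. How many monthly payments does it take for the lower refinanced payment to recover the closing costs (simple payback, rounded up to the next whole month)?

7 months

Current payment = 44,900 × 6.4%/12 / (1 − (1+0.0053333)^−120) = €507.55.
Refinanced payment = 32,650.64 × 0.0042917 / (1 − (1+0.0042917)^−120) = €348.71.
Monthly savings = €507.55 − €348.71 = €158.84.
Break-even = €1,000.00 / €158.84 = 6.30 → 7 months.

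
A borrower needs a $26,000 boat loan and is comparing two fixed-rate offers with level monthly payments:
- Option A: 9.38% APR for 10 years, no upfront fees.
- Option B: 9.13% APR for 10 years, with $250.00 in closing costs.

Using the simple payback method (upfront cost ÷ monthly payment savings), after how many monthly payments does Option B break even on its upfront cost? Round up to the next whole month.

Option A: at 9.38% the monthly rate is 0.0078167, so the payment is 26,000 × 0.0078167 / (1 − 1.0078167^−120) = $334.73.
Option B: monthly rate = 9.13%/12 = 0.0076083; payment = 26,000 × 0.0076083 / (1 − (1+0.0076083)^−120) = $331.19.
Monthly savings = $334.73 − $331.19 = $3.54.
Break-even = $250.00 / $3.54 = 70.62 → 71 months.

71 months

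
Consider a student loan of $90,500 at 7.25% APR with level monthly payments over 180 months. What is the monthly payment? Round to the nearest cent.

$826.14

Monthly rate = 7.25%/12 = 0.0060417; payment = 90,500 × 0.0060417 / (1 − (1+0.0060417)^−180) = $826.14.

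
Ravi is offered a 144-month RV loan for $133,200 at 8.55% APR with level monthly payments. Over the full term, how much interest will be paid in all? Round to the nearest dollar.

Monthly rate = 8.55%/12 = 0.0071250; payment = 133,200 × 0.0071250 / (1 − (1+0.0071250)^−144) = $1,482.30.
Total paid = 144 × $1,482.30 = $213,451.20; interest = $213,451.20 − $133,200 = $80,251.20.

$80,251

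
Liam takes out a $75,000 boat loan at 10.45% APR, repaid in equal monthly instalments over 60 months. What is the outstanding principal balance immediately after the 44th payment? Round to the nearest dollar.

$23,952

With monthly rate i = 10.45%/12 = 0.0087083, the balance after k of n payments is P · [(1+i)^n − (1+i)^k] / [(1+i)^n − 1].
(1+0.0087083)^60 = 1.68242814 and (1+0.0087083)^44 = 1.46449126, so the balance is 75,000 × (1.68242814 − 1.46449126) / (1.68242814 − 1) = $23,951.63.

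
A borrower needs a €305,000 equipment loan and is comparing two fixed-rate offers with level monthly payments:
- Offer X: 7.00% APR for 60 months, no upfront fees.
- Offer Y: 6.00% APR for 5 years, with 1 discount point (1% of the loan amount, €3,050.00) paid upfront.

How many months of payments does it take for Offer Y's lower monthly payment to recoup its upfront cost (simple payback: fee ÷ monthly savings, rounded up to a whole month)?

Offer X: at 7.00% the monthly rate is 0.0058333, so the payment is 305,000 × 0.0058333 / (1 − 1.0058333^−60) = €6,039.37.
Offer Y: at 6.00% the monthly rate is 0.0050000, so the payment is 305,000 × 0.0050000 / (1 − 1.0050000^−60) = €5,896.50.
Monthly savings = €6,039.37 − €5,896.50 = €142.87.
Break-even = €3,050.00 / €142.87 = 21.35 → 22 months.

22 months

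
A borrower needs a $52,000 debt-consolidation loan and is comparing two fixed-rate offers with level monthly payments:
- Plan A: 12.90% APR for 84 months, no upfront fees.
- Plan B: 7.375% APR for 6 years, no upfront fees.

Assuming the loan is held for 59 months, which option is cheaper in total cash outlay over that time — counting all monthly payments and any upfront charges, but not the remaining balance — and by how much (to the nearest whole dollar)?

Plan A: monthly rate = 12.9%/12 = 0.0107500; payment = 52,000 × 0.0107500 / (1 − (1+0.0107500)^−84) = $943.16.
Plan B: at 7.375% the monthly rate is 0.0061458, so the payment is 52,000 × 0.0061458 / (1 − 1.0061458^−72) = $895.94.
Over 59 months: Plan A costs 59 × $943.16 = $55,646.44; Plan B costs 59 × $895.94 = $52,860.46.
Plan B is cheaper by $55,646.44 − $52,860.46 = $2,785.98.

Plan B by $2,786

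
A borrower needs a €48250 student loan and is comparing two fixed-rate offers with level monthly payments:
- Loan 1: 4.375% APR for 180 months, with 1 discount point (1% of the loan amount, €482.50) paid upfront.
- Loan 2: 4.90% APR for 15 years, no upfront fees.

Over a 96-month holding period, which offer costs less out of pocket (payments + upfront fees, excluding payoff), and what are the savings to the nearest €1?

Loan 1 by €767

Loan 1: monthly rate = 4.375%/12 = 0.0036458; payment = 48,250 × 0.0036458 / (1 − (1+0.0036458)^−180) = €366.03.
Loan 2: monthly rate = 4.9%/12 = 0.0040833; payment = 48,250 × 0.0040833 / (1 − (1+0.0040833)^−180) = €379.05.
Over 96 months: Loan 1 costs 96 × €366.03 + €482.50 = €35,621.38; Loan 2 costs 96 × €379.05 = €36,388.80.
Loan 1 is cheaper by €36,388.80 − €35,621.38 = €767.42.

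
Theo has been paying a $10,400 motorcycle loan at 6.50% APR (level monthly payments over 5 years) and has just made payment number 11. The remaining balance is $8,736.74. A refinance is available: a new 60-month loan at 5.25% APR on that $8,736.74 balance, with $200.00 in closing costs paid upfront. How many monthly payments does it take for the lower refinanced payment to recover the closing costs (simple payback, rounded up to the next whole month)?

6 months

Current payment = 10,400 × 6.5%/12 / (1 − (1+0.0054167)^−60) = $203.49.
Refinanced payment = 8,736.74 × 0.0043750 / (1 − (1+0.0043750)^−60) = $165.88.
Monthly savings = $203.49 − $165.88 = $37.61.
Break-even = $200.00 / $37.61 = 5.32 → 6 months.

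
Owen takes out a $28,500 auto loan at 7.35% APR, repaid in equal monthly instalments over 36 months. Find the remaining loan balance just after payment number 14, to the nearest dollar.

$18,154

With monthly rate i = 7.35%/12 = 0.0061250, the balance after k of n payments is P · [(1+i)^n − (1+i)^k] / [(1+i)^n − 1].
(1+0.0061250)^36 = 1.24586176 and (1+0.0061250)^14 = 1.08924899, so the balance is 28,500 × (1.24586176 − 1.08924899) / (1.24586176 − 1) = $18,154.36.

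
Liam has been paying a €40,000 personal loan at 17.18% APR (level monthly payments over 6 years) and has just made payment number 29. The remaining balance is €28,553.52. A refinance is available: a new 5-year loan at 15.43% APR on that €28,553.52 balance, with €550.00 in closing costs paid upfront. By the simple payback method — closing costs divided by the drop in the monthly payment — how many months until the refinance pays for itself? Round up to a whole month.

3 months

Current payment = 40,000 × 17.18%/12 / (1 − (1+0.0143167)^−72) = €893.87.
Refinanced payment = 28,553.52 × 0.0128583 / (1 − (1+0.0128583)^−60) = €685.75.
Monthly savings = €893.87 − €685.75 = €208.12.
Break-even = €550.00 / €208.12 = 2.64 → 3 months.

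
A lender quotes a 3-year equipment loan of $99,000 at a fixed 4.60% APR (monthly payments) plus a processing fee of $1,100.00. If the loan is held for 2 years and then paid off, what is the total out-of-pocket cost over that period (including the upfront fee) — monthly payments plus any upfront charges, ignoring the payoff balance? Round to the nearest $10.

$71,880

At 4.60% the monthly rate is 0.0038333, so the payment is 99,000 × 0.0038333 / (1 − 1.0038333^−36) = $2,949.37.
Total outlay = 24 × $2,949.37 + $1,100.00 = $71,884.88.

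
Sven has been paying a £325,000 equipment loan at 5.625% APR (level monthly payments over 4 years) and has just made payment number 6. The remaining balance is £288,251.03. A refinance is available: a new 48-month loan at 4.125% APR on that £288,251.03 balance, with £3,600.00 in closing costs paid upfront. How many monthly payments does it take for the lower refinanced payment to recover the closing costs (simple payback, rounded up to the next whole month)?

Current payment = 325,000 × 5.625%/12 / (1 − (1+0.0046875)^−48) = £7,576.88.
Refinanced payment = 288,251.03 × 0.0034375 / (1 − (1+0.0034375)^−48) = £6,524.57.
Monthly savings = £7,576.88 − £6,524.57 = £1,052.31.
Break-even = £3,600.00 / £1,052.31 = 3.42 → 4 months.

4 months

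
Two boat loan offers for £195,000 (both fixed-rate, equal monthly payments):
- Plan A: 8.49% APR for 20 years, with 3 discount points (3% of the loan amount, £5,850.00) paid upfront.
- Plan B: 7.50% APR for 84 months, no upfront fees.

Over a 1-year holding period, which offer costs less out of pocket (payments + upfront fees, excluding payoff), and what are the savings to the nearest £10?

Plan A: at 8.49% the monthly rate is 0.0070750, so the payment is 195,000 × 0.0070750 / (1 − 1.0070750^−240) = £1,691.02.
Plan B: at 7.50% the monthly rate is 0.0062500, so the payment is 195,000 × 0.0062500 / (1 − 1.0062500^−84) = £2,990.96.
Over 12 months: Plan A costs 12 × £1,691.02 + £5,850.00 = £26,142.24; Plan B costs 12 × £2,990.96 = £35,891.52.
Plan A is cheaper by £35,891.52 − £26,142.24 = £9,749.28.

Plan A by £9,750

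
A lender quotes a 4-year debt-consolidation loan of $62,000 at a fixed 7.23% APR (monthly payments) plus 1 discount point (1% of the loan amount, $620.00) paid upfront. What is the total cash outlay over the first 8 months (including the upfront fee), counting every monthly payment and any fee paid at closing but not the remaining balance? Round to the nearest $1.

$12,550

Monthly rate = 7.23%/12 = 0.0060250; payment = 62,000 × 0.0060250 / (1 − (1+0.0060250)^−48) = $1,491.29.
Total outlay = 8 × $1,491.29 + $620.00 = $12,550.32.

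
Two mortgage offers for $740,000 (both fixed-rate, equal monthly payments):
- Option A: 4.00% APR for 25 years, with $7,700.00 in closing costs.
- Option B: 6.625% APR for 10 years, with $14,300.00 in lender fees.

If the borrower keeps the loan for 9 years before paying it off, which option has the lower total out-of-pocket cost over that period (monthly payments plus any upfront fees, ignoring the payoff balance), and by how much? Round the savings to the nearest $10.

Option A: monthly rate = 4%/12 = 0.0033333; payment = 740,000 × 0.0033333 / (1 − (1+0.0033333)^−300) = $3,905.99.
Option B: at 6.625% the monthly rate is 0.0055208, so the payment is 740,000 × 0.0055208 / (1 − 1.0055208^−120) = $8,449.69.
Over 108 months: Option A costs 108 × $3,905.99 + $7,700.00 = $429,546.92; Option B costs 108 × $8,449.69 + $14,300.00 = $926,866.52.
Option A is cheaper by $926,866.52 − $429,546.92 = $497,319.60.

Option A by $497,320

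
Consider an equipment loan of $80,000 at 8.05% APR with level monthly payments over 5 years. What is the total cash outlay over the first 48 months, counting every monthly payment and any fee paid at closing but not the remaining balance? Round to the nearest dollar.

$77,953

At 8.05% the monthly rate is 0.0067083, so the payment is 80,000 × 0.0067083 / (1 − 1.0067083^−60) = $1,624.03.
Total outlay = 48 × $1,624.03 = $77,953.44.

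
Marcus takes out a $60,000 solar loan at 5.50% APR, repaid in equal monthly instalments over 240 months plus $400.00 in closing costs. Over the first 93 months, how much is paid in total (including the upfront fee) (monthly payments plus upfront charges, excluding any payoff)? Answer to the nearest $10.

$38,780

At 5.50% the monthly rate is 0.0045833, so the payment is 60,000 × 0.0045833 / (1 − 1.0045833^−240) = $412.73.
Total outlay = 93 × $412.73 + $400.00 = $38,783.89.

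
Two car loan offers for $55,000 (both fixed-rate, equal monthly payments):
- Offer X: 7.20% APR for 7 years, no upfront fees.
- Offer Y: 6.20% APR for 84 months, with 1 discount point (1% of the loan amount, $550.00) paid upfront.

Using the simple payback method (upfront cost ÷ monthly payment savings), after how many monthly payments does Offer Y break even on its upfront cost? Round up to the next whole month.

21 months

Offer X: monthly rate = 7.2%/12 = 0.0060000; payment = 55,000 × 0.0060000 / (1 − (1+0.0060000)^−84) = $835.49.
Offer Y: at 6.20% the monthly rate is 0.0051667, so the payment is 55,000 × 0.0051667 / (1 − 1.0051667^−84) = $808.75.
Monthly savings = $835.49 − $808.75 = $26.74.
Break-even = $550.00 / $26.74 = 20.57 → 21 months.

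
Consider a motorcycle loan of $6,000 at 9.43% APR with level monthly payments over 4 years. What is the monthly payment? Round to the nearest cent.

$150.54

At 9.43% the monthly rate is 0.0078583, so the payment is 6,000 × 0.0078583 / (1 − 1.0078583^−48) = $150.54.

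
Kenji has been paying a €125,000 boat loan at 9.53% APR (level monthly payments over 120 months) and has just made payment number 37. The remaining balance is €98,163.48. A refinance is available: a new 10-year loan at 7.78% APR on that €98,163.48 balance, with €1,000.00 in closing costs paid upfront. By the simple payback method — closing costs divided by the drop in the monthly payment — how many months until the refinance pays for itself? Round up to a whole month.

Current payment = 125,000 × 9.53%/12 / (1 − (1+0.0079417)^−120) = €1,619.52.
Refinanced payment = 98,163.48 × 0.0064833 / (1 − (1+0.0064833)^−120) = €1,179.61.
Monthly savings = €1,619.52 − €1,179.61 = €439.91.
Break-even = €1,000.00 / €439.91 = 2.27 → 3 months.

3 months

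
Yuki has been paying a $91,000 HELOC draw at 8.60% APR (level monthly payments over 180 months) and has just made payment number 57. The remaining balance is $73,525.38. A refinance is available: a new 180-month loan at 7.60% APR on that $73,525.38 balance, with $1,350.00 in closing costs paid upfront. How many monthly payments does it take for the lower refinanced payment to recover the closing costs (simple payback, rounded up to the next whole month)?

Current payment = 91,000 × 8.6%/12 / (1 − (1+0.0071667)^−180) = $901.46.
Refinanced payment = 73,525.38 × 0.0063333 / (1 − (1+0.0063333)^−180) = $685.77.
Monthly savings = $901.46 − $685.77 = $215.69.
Break-even = $1,350.00 / $215.69 = 6.26 → 7 months.

7 months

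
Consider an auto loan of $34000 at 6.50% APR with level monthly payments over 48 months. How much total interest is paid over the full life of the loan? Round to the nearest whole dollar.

Monthly rate = 6.5%/12 = 0.0054167; payment = 34,000 × 0.0054167 / (1 − (1+0.0054167)^−48) = $806.31.
Total paid = 48 × $806.31 = $38,702.88; interest = $38,702.88 − $34,000 = $4,702.88.

$4,703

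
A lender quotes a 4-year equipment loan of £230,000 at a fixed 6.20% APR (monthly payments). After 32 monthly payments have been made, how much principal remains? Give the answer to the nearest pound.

With monthly rate i = 6.2%/12 = 0.0051667, the balance after k of n payments is P · [(1+i)^n − (1+i)^k] / [(1+i)^n − 1].
(1+0.0051667)^48 = 1.28064202 and (1+0.0051667)^32 = 1.17928425, so the balance is 230,000 × (1.28064202 − 1.17928425) / (1.28064202 − 1) = £83,067.70.

£83,068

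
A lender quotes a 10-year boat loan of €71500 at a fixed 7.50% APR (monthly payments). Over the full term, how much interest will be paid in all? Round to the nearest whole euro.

€30,346

At 7.50% the monthly rate is 0.0062500, so the payment is 71,500 × 0.0062500 / (1 − 1.0062500^−120) = €848.72.
Total paid = 120 × €848.72 = €101,846.40; interest = €101,846.40 − €71,500 = €30,346.40.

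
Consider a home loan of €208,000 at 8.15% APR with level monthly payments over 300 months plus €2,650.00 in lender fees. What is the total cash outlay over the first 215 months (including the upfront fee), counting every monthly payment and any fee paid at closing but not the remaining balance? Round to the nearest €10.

Monthly rate = 8.15%/12 = 0.0067917; payment = 208,000 × 0.0067917 / (1 − (1+0.0067917)^−300) = €1,626.10.
Total outlay = 215 × €1,626.10 + €2,650.00 = €352,261.50.

€352,260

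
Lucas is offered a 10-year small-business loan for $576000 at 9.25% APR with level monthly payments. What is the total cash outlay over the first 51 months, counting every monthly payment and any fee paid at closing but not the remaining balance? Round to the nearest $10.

At 9.25% the monthly rate is 0.0077083, so the payment is 576,000 × 0.0077083 / (1 − 1.0077083^−120) = $7,374.68.
Total outlay = 51 × $7,374.68 = $376,108.68.

$376,110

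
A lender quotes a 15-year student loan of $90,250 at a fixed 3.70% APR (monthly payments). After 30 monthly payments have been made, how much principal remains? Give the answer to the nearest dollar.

$78,457

With monthly rate i = 3.7%/12 = 0.0030833, the balance after k of n payments is P · [(1+i)^n − (1+i)^k] / [(1+i)^n − 1].
(1+0.0030833)^180 = 1.74045423 and (1+0.0030833)^30 = 1.09675705, so the balance is 90,250 × (1.74045423 − 1.09675705) / (1.74045423 − 1) = $78,456.80.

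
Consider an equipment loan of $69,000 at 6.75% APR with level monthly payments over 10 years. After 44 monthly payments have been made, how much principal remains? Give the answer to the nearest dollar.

$48,887

With monthly rate i = 6.75%/12 = 0.0056250, the balance after k of n payments is P · [(1+i)^n − (1+i)^k] / [(1+i)^n − 1].
(1+0.0056250)^120 = 1.96032182 and (1+0.0056250)^44 = 1.27993143, so the balance is 69,000 × (1.96032182 − 1.27993143) / (1.96032182 − 1) = $48,886.67.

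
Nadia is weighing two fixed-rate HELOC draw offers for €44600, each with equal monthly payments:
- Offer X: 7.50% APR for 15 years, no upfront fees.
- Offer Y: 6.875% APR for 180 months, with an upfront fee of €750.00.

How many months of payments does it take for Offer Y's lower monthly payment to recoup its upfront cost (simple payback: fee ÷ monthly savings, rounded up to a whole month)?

48 months

Offer X: at 7.50% the monthly rate is 0.0062500, so the payment is 44,600 × 0.0062500 / (1 − 1.0062500^−180) = €413.45.
Offer Y: monthly rate = 6.875%/12 = 0.0057292; payment = 44,600 × 0.0057292 / (1 − (1+0.0057292)^−180) = €397.77.
Monthly savings = €413.45 − €397.77 = €15.68.
Break-even = €750.00 / €15.68 = 47.83 → 48 months.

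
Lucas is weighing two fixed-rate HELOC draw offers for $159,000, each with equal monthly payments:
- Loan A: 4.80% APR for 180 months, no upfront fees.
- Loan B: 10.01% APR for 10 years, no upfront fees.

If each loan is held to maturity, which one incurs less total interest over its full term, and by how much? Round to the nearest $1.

Loan A: monthly rate = 4.8%/12 = 0.0040000; payment = 159,000 × 0.0040000 / (1 − (1+0.0040000)^−180) = $1,240.86.
Total interest on Loan A = 180 × $1,240.86 − $159,000 = $64,354.80.
Loan B: monthly rate = 10.01%/12 = 0.0083417; payment = 159,000 × 0.0083417 / (1 − (1+0.0083417)^−120) = $2,102.08.
Total interest on Loan B = 120 × $2,102.08 − $159,000 = $93,249.60.
Loan A is lower by $28,894.80.

Loan A by $28,895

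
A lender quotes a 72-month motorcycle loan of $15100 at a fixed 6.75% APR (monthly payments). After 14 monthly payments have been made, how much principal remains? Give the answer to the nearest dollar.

$12,621

With monthly rate i = 6.75%/12 = 0.0056250, the balance after k of n payments is P · [(1+i)^n − (1+i)^k] / [(1+i)^n − 1].
(1+0.0056250)^72 = 1.49760204 and (1+0.0056250)^14 = 1.08169509, so the balance is 15,100 × (1.49760204 − 1.08169509) / (1.49760204 − 1) = $12,620.92.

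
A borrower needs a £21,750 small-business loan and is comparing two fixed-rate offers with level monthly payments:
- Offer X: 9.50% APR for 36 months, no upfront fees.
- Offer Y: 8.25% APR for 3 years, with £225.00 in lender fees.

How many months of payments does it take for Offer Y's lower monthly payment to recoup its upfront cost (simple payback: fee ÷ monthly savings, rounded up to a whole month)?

Offer X: at 9.50% the monthly rate is 0.0079167, so the payment is 21,750 × 0.0079167 / (1 − 1.0079167^−36) = £696.72.
Offer Y: monthly rate = 8.25%/12 = 0.0068750; payment = 21,750 × 0.0068750 / (1 − (1+0.0068750)^−36) = £684.08.
Monthly savings = £696.72 − £684.08 = £12.64.
Break-even = £225.00 / £12.64 = 17.80 → 18 months.

18 months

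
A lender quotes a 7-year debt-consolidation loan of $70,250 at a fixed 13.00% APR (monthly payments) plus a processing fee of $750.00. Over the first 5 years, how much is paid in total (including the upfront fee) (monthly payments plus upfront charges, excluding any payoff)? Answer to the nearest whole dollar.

$77,429

Monthly rate = 13%/12 = 0.0108333; payment = 70,250 × 0.0108333 / (1 − (1+0.0108333)^−84) = $1,277.99.
Total outlay = 60 × $1,277.99 + $750.00 = $77,429.40.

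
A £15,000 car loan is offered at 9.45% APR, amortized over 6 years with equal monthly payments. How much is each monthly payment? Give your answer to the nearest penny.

Monthly rate = 9.45%/12 = 0.0078750; payment = 15,000 × 0.0078750 / (1 − (1+0.0078750)^−72) = £273.75.

£273.75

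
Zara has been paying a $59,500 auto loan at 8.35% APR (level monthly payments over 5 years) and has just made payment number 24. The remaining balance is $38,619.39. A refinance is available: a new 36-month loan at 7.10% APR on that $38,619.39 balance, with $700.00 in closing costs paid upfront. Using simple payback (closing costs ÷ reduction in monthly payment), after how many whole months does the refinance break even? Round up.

32 months

Current payment = 59,500 × 8.35%/12 / (1 − (1+0.0069583)^−60) = $1,216.44.
Refinanced payment = 38,619.39 × 0.0059167 / (1 − (1+0.0059167)^−36) = $1,194.22.
Monthly savings = $1,216.44 − $1,194.22 = $22.22.
Break-even = $700.00 / $22.22 = 31.50 → 32 months.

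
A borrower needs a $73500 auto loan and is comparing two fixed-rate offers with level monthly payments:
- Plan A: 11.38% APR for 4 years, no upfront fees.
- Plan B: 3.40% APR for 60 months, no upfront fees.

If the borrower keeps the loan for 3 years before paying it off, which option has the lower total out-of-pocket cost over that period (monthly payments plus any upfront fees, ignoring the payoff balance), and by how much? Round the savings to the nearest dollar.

Plan A: monthly rate = 11.38%/12 = 0.0094833; payment = 73,500 × 0.0094833 / (1 − (1+0.0094833)^−48) = $1,913.24.
Plan B: at 3.40% the monthly rate is 0.0028333, so the payment is 73,500 × 0.0028333 / (1 − 1.0028333^−60) = $1,333.80.
Over 36 months: Plan A costs 36 × $1,913.24 = $68,876.64; Plan B costs 36 × $1,333.80 = $48,016.80.
Plan B is cheaper by $68,876.64 − $48,016.80 = $20,859.84.

Plan B by $20,860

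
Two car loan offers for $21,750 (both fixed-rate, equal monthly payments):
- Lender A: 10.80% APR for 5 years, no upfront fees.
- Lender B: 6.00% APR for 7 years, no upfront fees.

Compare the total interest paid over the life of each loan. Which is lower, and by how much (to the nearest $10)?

Lender A: at 10.80% the monthly rate is 0.0090000, so the payment is 21,750 × 0.0090000 / (1 − 1.0090000^−60) = $470.73.
Total interest on Lender A = 60 × $470.73 − $21,750 = $6,493.80.
Lender B: monthly rate = 6%/12 = 0.0050000; payment = 21,750 × 0.0050000 / (1 − (1+0.0050000)^−84) = $317.74.
Total interest on Lender B = 84 × $317.74 − $21,750 = $4,940.16.
Lender B is lower by $1,553.64.

Lender B by $1,550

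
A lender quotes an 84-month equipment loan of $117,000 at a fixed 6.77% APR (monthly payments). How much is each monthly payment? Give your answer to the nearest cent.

$1,752.72

Monthly rate = 6.77%/12 = 0.0056417; payment = 117,000 × 0.0056417 / (1 − (1+0.0056417)^−84) = $1,752.72.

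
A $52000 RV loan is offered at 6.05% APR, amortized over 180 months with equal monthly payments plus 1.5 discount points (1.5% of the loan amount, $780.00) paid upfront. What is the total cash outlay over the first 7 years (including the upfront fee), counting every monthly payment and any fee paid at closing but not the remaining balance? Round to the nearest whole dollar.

$37,758

At 6.05% the monthly rate is 0.0050417, so the payment is 52,000 × 0.0050417 / (1 − 1.0050417^−180) = $440.21.
Total outlay = 84 × $440.21 + $780.00 = $37,757.64.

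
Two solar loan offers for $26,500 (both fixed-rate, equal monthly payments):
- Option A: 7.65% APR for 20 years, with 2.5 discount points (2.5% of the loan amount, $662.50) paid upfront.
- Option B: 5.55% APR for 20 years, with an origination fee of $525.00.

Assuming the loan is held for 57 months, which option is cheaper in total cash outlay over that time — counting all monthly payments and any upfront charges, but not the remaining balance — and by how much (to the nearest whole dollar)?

Option A: monthly rate = 7.65%/12 = 0.0063750; payment = 26,500 × 0.0063750 / (1 − (1+0.0063750)^−240) = $215.92.
Option B: at 5.55% the monthly rate is 0.0046250, so the payment is 26,500 × 0.0046250 / (1 − 1.0046250^−240) = $183.04.
Over 57 months: Option A costs 57 × $215.92 + $662.50 = $12,969.94; Option B costs 57 × $183.04 + $525.00 = $10,958.28.
Option B is cheaper by $12,969.94 − $10,958.28 = $2,011.66.

Option B by $2,012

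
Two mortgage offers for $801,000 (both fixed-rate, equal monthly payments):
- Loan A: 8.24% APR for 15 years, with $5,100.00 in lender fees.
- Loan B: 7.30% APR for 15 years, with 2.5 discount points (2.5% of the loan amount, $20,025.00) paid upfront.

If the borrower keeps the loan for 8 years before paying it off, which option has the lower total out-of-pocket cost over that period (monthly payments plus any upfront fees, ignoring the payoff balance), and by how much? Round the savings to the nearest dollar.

Loan B by $26,503

Loan A: at 8.24% the monthly rate is 0.0068667, so the payment is 801,000 × 0.0068667 / (1 − 1.0068667^−180) = $7,766.17.
Loan B: monthly rate = 7.3%/12 = 0.0060833; payment = 801,000 × 0.0060833 / (1 − (1+0.0060833)^−180) = $7,334.63.
Over 96 months: Loan A costs 96 × $7,766.17 + $5,100.00 = $750,652.32; Loan B costs 96 × $7,334.63 + $20,025.00 = $724,149.48.
Loan B is cheaper by $750,652.32 − $724,149.48 = $26,502.84.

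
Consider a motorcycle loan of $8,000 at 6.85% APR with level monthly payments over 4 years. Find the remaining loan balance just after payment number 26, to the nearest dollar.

$3,939

With monthly rate i = 6.85%/12 = 0.0057083, the balance after k of n payments is P · [(1+i)^n − (1+i)^k] / [(1+i)^n − 1].
(1+0.0057083)^48 = 1.31419055 and (1+0.0057083)^26 = 1.15950671, so the balance is 8,000 × (1.31419055 − 1.15950671) / (1.31419055 − 1) = $3,938.60.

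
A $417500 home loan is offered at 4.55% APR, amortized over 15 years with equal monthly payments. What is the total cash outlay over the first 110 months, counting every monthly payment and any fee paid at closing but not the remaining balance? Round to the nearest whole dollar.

$352,498

Monthly rate = 4.55%/12 = 0.0037917; payment = 417,500 × 0.0037917 / (1 − (1+0.0037917)^−180) = $3,204.53.
Total outlay = 110 × $3,204.53 = $352,498.30.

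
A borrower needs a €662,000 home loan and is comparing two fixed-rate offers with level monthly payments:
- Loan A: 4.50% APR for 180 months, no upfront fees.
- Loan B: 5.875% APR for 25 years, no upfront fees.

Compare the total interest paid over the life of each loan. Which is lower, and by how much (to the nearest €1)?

Loan A by €352,885

Loan A: monthly rate = 4.5%/12 = 0.0037500; payment = 662,000 × 0.0037500 / (1 − (1+0.0037500)^−180) = €5,064.26.
Total interest on Loan A = 180 × €5,064.26 − €662,000 = €249,566.80.
Loan B: at 5.875% the monthly rate is 0.0048958, so the payment is 662,000 × 0.0048958 / (1 − 1.0048958^−300) = €4,214.84.
Total interest on Loan B = 300 × €4,214.84 − €662,000 = €602,452.00.
Loan A is lower by €352,885.20.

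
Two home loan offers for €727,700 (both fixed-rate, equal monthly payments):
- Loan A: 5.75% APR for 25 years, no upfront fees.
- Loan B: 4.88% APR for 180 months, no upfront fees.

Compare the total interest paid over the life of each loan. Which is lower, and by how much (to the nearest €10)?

Loan B by €345,740

Loan A: monthly rate = 5.75%/12 = 0.0047917; payment = 727,700 × 0.0047917 / (1 − (1+0.0047917)^−300) = €4,578.01.
Total interest on Loan A = 300 × €4,578.01 − €727,700 = €645,703.00.
Loan B: at 4.88% the monthly rate is 0.0040667, so the payment is 727,700 × 0.0040667 / (1 − 1.0040667^−180) = €5,709.22.
Total interest on Loan B = 180 × €5,709.22 − €727,700 = €299,959.60.
Loan B is lower by €345,743.40.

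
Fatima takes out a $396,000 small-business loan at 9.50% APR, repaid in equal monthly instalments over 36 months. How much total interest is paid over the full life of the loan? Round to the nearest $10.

$60,660

At 9.50% the monthly rate is 0.0079167, so the payment is 396,000 × 0.0079167 / (1 − 1.0079167^−36) = $12,685.05.
Total paid = 36 × $12,685.05 = $456,661.80; interest = $456,661.80 − $396,000 = $60,661.80.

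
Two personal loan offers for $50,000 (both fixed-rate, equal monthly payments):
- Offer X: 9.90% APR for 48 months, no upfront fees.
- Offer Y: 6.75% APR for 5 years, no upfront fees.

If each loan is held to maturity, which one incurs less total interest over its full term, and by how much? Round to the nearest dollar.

Offer Y by $1,705

Offer X: at 9.90% the monthly rate is 0.0082500, so the payment is 50,000 × 0.0082500 / (1 − 1.0082500^−48) = $1,265.73.
Total interest on Offer X = 48 × $1,265.73 − $50,000 = $10,755.04.
Offer Y: at 6.75% the monthly rate is 0.0056250, so the payment is 50,000 × 0.0056250 / (1 − 1.0056250^−60) = $984.17.
Total interest on Offer Y = 60 × $984.17 − $50,000 = $9,050.20.
Offer Y is lower by $1,704.84.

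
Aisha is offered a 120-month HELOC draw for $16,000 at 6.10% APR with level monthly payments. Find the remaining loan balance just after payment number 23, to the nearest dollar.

With monthly rate i = 6.1%/12 = 0.0050833, the balance after k of n payments is P · [(1+i)^n − (1+i)^k] / [(1+i)^n − 1].
(1+0.0050833)^120 = 1.83758979 and (1+0.0050833)^23 = 1.12369291, so the balance is 16,000 × (1.83758979 − 1.12369291) / (1.83758979 − 1) = $13,637.16.

$13,637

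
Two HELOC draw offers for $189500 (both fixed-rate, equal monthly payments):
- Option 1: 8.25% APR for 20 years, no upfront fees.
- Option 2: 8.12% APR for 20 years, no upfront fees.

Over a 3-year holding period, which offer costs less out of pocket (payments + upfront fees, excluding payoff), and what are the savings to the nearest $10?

Option 1: monthly rate = 8.25%/12 = 0.0068750; payment = 189,500 × 0.0068750 / (1 − (1+0.0068750)^−240) = $1,614.66.
Option 2: at 8.12% the monthly rate is 0.0067667, so the payment is 189,500 × 0.0067667 / (1 − 1.0067667^−240) = $1,599.24.
Over 36 months: Option 1 costs 36 × $1,614.66 = $58,127.76; Option 2 costs 36 × $1,599.24 = $57,572.64.
Option 2 is cheaper by $58,127.76 − $57,572.64 = $555.12.

Option 2 by $560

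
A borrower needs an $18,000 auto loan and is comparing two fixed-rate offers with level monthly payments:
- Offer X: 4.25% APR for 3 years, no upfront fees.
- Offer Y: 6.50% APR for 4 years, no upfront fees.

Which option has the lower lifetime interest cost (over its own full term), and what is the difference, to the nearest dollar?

Offer X by $1,286

Offer X: monthly rate = 4.25%/12 = 0.0035417; payment = 18,000 × 0.0035417 / (1 − (1+0.0035417)^−36) = $533.44.
Total interest on Offer X = 36 × $533.44 − $18,000 = $1,203.84.
Offer Y: at 6.50% the monthly rate is 0.0054167, so the payment is 18,000 × 0.0054167 / (1 − 1.0054167^−48) = $426.87.
Total interest on Offer Y = 48 × $426.87 − $18,000 = $2,489.76.
Offer X is lower by $1,285.92.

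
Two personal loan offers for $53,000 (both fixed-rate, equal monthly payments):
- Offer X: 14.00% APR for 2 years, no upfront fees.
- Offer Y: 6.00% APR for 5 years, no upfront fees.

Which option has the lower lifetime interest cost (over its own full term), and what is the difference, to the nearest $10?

Offer X by $410

Offer X: at 14.00% the monthly rate is 0.0116667, so the payment is 53,000 × 0.0116667 / (1 − 1.0116667^−24) = $2,544.68.
Total interest on Offer X = 24 × $2,544.68 − $53,000 = $8,072.32.
Offer Y: at 6.00% the monthly rate is 0.0050000, so the payment is 53,000 × 0.0050000 / (1 − 1.0050000^−60) = $1,024.64.
Total interest on Offer Y = 60 × $1,024.64 − $53,000 = $8,478.40.
Offer X is lower by $406.08.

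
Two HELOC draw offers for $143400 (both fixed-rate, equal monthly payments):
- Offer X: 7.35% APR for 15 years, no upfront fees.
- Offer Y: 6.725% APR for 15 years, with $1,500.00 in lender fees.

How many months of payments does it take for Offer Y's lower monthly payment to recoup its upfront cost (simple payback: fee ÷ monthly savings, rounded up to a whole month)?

Offer X: monthly rate = 7.35%/12 = 0.0061250; payment = 143,400 × 0.0061250 / (1 − (1+0.0061250)^−180) = $1,317.14.
Offer Y: at 6.725% the monthly rate is 0.0056042, so the payment is 143,400 × 0.0056042 / (1 − 1.0056042^−180) = $1,266.97.
Monthly savings = $1,317.14 − $1,266.97 = $50.17.
Break-even = $1,500.00 / $50.17 = 29.90 → 30 months.

30 months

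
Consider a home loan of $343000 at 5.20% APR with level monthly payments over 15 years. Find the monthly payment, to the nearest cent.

$2,748.29

Monthly rate = 5.2%/12 = 0.0043333; payment = 343,000 × 0.0043333 / (1 − (1+0.0043333)^−180) = $2,748.29.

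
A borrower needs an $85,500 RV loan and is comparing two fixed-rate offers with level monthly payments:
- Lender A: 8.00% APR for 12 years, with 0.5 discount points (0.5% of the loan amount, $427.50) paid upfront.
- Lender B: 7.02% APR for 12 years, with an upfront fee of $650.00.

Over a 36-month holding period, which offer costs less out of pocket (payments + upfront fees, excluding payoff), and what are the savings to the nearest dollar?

Lender A: monthly rate = 8%/12 = 0.0066667; payment = 85,500 × 0.0066667 / (1 − (1+0.0066667)^−144) = $925.50.
Lender B: at 7.02% the monthly rate is 0.0058500, so the payment is 85,500 × 0.0058500 / (1 − 1.0058500^−144) = $880.18.
Over 36 months: Lender A costs 36 × $925.50 + $427.50 = $33,745.50; Lender B costs 36 × $880.18 + $650.00 = $32,336.48.
Lender B is cheaper by $33,745.50 − $32,336.48 = $1,409.02.

Lender B by $1,409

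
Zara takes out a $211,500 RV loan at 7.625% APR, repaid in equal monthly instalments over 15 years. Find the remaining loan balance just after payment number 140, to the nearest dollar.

$69,590

With monthly rate i = 7.625%/12 = 0.0063542, the balance after k of n payments is P · [(1+i)^n − (1+i)^k] / [(1+i)^n − 1].
(1+0.0063542)^180 = 3.12717966 and (1+0.0063542)^140 = 2.42727437, so the balance is 211,500 × (3.12717966 − 2.42727437) / (3.12717966 − 1) = $69,589.78.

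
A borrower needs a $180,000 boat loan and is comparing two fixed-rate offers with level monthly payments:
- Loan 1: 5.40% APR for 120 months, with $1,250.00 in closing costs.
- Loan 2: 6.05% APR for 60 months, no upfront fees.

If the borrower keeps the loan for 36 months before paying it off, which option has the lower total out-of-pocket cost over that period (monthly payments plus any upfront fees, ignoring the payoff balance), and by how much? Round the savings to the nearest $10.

Loan 1 by $54,170

Loan 1: at 5.40% the monthly rate is 0.0045000, so the payment is 180,000 × 0.0045000 / (1 − 1.0045000^−120) = $1,944.57.
Loan 2: monthly rate = 6.05%/12 = 0.0050417; payment = 180,000 × 0.0050417 / (1 − (1+0.0050417)^−60) = $3,484.09.
Over 36 months: Loan 1 costs 36 × $1,944.57 + $1,250.00 = $71,254.52; Loan 2 costs 36 × $3,484.09 = $125,427.24.
Loan 1 is cheaper by $125,427.24 − $71,254.52 = $54,172.72.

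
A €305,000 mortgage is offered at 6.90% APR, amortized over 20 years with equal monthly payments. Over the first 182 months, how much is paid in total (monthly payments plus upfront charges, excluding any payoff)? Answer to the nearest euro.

At 6.90% the monthly rate is 0.0057500, so the payment is 305,000 × 0.0057500 / (1 − 1.0057500^−240) = €2,346.39.
Total outlay = 182 × €2,346.39 = €427,042.98.

€427,043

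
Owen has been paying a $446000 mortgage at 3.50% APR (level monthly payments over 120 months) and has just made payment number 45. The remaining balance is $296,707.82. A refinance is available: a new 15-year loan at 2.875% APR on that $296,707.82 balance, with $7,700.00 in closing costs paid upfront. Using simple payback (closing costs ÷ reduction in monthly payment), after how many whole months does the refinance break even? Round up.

4 months

Current payment = 446,000 × 3.5%/12 / (1 − (1+0.0029167)^−120) = $4,410.31.
Refinanced payment = 296,707.82 × 0.0023958 / (1 − (1+0.0023958)^−180) = $2,031.22.
Monthly savings = $4,410.31 − $2,031.22 = $2,379.09.
Break-even = $7,700.00 / $2,379.09 = 3.24 → 4 months.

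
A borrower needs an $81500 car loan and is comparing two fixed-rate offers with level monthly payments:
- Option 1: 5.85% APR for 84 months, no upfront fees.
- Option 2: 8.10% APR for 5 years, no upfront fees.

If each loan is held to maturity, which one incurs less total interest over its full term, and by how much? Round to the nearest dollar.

Option 1: at 5.85% the monthly rate is 0.0048750, so the payment is 81,500 × 0.0048750 / (1 − 1.0048750^−84) = $1,184.75.
Total interest on Option 1 = 84 × $1,184.75 − $81,500 = $18,019.00.
Option 2: at 8.10% the monthly rate is 0.0067500, so the payment is 81,500 × 0.0067500 / (1 − 1.0067500^−60) = $1,656.43.
Total interest on Option 2 = 60 × $1,656.43 − $81,500 = $17,885.80.
Option 2 is lower by $133.20.

Option 2 by $133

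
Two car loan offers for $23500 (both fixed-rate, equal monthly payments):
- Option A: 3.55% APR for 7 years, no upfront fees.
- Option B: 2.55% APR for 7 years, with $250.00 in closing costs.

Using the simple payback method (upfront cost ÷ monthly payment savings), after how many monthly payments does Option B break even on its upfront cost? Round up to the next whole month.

Option A: at 3.55% the monthly rate is 0.0029583, so the payment is 23,500 × 0.0029583 / (1 − 1.0029583^−84) = $316.37.
Option B: monthly rate = 2.55%/12 = 0.0021250; payment = 23,500 × 0.0021250 / (1 − (1+0.0021250)^−84) = $305.77.
Monthly savings = $316.37 − $305.77 = $10.60.
Break-even = $250.00 / $10.60 = 23.58 → 24 months.

24 months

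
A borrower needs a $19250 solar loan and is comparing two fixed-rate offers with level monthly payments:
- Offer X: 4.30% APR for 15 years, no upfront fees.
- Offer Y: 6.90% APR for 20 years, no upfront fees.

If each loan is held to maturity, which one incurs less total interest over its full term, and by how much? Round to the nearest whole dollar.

Offer X: at 4.30% the monthly rate is 0.0035833, so the payment is 19,250 × 0.0035833 / (1 − 1.0035833^−180) = $145.30.
Total interest on Offer X = 180 × $145.30 − $19,250 = $6,904.00.
Offer Y: monthly rate = 6.9%/12 = 0.0057500; payment = 19,250 × 0.0057500 / (1 − (1+0.0057500)^−240) = $148.09.
Total interest on Offer Y = 240 × $148.09 − $19,250 = $16,291.60.
Offer X is lower by $9,387.60.

Offer X by $9,388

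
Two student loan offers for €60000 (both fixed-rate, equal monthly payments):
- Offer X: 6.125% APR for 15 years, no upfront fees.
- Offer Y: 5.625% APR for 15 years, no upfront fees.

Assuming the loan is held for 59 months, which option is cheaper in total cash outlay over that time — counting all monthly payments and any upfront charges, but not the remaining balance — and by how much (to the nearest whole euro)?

Offer Y by €952

Offer X: monthly rate = 6.125%/12 = 0.0051042; payment = 60,000 × 0.0051042 / (1 − (1+0.0051042)^−180) = €510.37.
Offer Y: monthly rate = 5.625%/12 = 0.0046875; payment = 60,000 × 0.0046875 / (1 − (1+0.0046875)^−180) = €494.24.
Over 59 months: Offer X costs 59 × €510.37 = €30,111.83; Offer Y costs 59 × €494.24 = €29,160.16.
Offer Y is cheaper by €30,111.83 − €29,160.16 = €951.67.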